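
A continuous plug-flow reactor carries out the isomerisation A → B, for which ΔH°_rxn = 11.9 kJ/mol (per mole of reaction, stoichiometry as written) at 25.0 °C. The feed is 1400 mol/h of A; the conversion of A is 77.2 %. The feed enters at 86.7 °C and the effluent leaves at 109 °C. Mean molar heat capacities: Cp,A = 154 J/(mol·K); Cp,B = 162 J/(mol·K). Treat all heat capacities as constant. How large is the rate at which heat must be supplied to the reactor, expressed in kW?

Extent of reaction ξ = 0.772 × 1400 = 1080.8 mol/h
Reaction term: ξ·ΔH°_rxn = 1080.8 × 11.9 = 12862 kJ/h
Sensible, feed 86.7→25 °C: -13303 kJ/h
Outlet flows (mol/h): A 319.2, B 1080.8
Sensible, products 25→109 °C: 18837 kJ/h
Q = ΔH = 18396 kJ/h = 5.1099 kW
Heat supplied = 5.1099 kW

Q_in = 5.11 kW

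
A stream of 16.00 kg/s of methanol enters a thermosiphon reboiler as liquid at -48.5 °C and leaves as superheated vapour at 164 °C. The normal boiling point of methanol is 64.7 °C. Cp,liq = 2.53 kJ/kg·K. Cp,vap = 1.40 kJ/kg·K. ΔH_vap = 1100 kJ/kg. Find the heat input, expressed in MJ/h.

Q = 87900 MJ/h

liquid -48.5→64.7 °C: 286.4 kJ/kg
vaporisation at 64.7 °C: 1100 kJ/kg
vapour 64.7→164 °C: 139.02 kJ/kg
Δh = 286.4 + 1100 + 139.02 = 1525.4 kJ/kg
Q = ṁ·Δh = 16.00 kg/s × 1525.4 kJ/kg = 24407 kJ/s
|Q| = 24407 kW = 87864 MJ/h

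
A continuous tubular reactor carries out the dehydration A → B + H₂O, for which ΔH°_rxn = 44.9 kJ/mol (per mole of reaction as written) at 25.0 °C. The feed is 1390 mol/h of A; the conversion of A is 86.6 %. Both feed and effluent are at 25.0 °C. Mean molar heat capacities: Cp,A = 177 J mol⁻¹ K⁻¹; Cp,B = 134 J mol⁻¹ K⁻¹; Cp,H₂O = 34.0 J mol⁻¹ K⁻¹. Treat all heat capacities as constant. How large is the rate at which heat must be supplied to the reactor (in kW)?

Q_in = 15.0 kW

Extent of reaction ξ = 0.866 × 1390 = 1203.7 mol/h
Reaction term: ξ·ΔH°_rxn = 1203.7 × 44.9 = 54048 kJ/h
Q = ΔH = 54048 kJ/h = 15.013 kW
Heat supplied = 15.013 kW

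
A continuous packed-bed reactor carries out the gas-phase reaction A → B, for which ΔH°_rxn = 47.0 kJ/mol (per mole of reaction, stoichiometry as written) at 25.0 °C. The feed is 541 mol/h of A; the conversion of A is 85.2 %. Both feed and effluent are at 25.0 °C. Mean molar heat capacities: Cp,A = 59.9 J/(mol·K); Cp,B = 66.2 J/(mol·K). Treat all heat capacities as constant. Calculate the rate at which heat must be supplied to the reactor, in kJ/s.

Q_in = 6.02 kJ/s

Extent of reaction ξ = 0.852 × 541 = 460.93 mol/h
Reaction term: ξ·ΔH°_rxn = 460.93 × 47.0 = 21664 kJ/h
Q = ΔH = 21664 kJ/h = 6.0177 kW
Heat supplied = 6.0177 kJ/s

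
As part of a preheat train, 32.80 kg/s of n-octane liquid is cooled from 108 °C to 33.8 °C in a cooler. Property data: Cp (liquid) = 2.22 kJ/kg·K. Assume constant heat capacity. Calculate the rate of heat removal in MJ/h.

Q = ṁ·Cp·ΔT = 32.80 × 2.22 × (33.8 − 108) = -5402.9 kJ/s
Cooling duty = 19451 MJ/h

Q_c = 19500 MJ/h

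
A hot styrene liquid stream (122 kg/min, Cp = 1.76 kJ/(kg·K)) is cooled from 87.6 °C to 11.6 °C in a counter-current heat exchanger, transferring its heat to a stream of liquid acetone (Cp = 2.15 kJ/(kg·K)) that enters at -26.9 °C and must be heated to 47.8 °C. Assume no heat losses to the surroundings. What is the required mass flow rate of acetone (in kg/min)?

Heat released by hot stream: Q = 122 × 1.76 × (87.6 − 11.6) = 16319 kJ/min
Energy balance on cold side (adiabatic exchanger): Q = ṁ_c·Cp_c·(T_c,out − T_c,in)
ṁ_c = 16319 / [2.15 × (47.8 − -26.9)] = 101.61 kg/min

ṁ_c = 102 kg/min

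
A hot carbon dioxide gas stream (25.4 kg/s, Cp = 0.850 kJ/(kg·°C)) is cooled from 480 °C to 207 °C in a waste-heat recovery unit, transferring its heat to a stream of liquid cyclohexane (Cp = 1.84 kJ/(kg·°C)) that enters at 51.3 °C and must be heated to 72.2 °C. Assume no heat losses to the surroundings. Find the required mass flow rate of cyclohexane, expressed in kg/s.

ṁ_c = 153 kg/s

Heat released by hot stream: Q = 25.4 × 0.850 × (480 − 207) = 5894.1 kJ/s
Energy balance on cold side (adiabatic exchanger): Q = ṁ_c·Cp_c·(T_c,out − T_c,in)
ṁ_c = 5894.1 / [1.84 × (72.2 − 51.3)] = 153.27 kg/s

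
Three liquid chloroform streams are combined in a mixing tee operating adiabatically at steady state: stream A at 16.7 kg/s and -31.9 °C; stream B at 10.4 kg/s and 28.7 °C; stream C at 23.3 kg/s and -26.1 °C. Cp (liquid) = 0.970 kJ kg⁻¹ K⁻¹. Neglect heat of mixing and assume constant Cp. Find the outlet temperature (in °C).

T_out = -16.7 °C

Adiabatic, steady state ⇒ Σ ṁᵢCp,ᵢ(T_out − Tᵢ) = 0
Σ ṁᵢCp,ᵢTᵢ = 16.7×0.970×-31.9 + 10.4×0.970×28.7 + 23.3×0.970×-26.1 = -817.11
Σ ṁᵢCp,ᵢ = 16.7×0.970 + 10.4×0.970 + 23.3×0.970 = 48.888
T_out = -817.11 / 48.888 = -16.714 °C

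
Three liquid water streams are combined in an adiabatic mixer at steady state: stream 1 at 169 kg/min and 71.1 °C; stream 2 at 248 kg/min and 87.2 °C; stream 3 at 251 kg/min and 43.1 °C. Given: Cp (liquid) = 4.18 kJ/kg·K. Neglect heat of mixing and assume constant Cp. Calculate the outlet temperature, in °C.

T_out = 66.6 °C

No heat crosses the boundary, so H_out = H_in.
T_out = Σ ṁᵢCp,ᵢTᵢ / Σ ṁᵢCp,ᵢ
      = 185840 / 2792.2 = 66.556 °C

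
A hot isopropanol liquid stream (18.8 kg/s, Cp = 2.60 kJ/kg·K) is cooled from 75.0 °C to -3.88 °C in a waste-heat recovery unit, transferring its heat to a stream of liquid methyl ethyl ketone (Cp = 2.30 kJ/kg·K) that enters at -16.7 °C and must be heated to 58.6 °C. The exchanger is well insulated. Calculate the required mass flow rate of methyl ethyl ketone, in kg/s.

Heat released by hot stream: Q = 18.8 × 2.60 × (75.0 − -3.88) = 3855.7 kJ/s
Energy balance on cold side (adiabatic exchanger): Q = ṁ_c·Cp_c·(T_c,out − T_c,in)
ṁ_c = 3855.7 / [2.30 × (58.6 − -16.7)] = 22.263 kg/s

ṁ_c = 22.3 kg/s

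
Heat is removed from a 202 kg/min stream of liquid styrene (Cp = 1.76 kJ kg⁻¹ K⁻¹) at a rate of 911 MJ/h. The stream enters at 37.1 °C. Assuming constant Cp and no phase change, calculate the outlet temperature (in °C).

T_out = -5.61 °C

Q = 911 MJ/h = 15183 kJ/min
ΔT = Q/(ṁ·Cp) = 15183/(202×1.76) = 42.707 K
T_out = 37.1 − 42.707 = -5.6074 °C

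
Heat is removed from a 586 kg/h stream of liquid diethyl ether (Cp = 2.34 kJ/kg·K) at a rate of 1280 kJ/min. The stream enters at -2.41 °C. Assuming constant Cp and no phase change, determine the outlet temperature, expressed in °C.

Q = 1280 kJ/min = 76800 kJ/h
ΔT = Q/(ṁ·Cp) = 76800/(586×2.34) = 56.008 K
T_out = -2.41 − 56.008 = -58.418 °C

T_out = -58.4 °C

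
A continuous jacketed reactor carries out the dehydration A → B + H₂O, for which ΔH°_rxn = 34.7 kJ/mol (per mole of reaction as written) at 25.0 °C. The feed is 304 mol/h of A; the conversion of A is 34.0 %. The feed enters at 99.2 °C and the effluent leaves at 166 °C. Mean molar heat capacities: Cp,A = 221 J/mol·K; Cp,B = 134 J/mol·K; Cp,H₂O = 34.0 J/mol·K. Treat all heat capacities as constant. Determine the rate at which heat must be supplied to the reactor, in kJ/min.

Q_in = 122 kJ/min

Extent of reaction ξ = 0.340 × 304 = 103.36 mol/h
Reaction term: ξ·ΔH°_rxn = 103.36 × 34.7 = 3586.6 kJ/h
Sensible, feed 99.2→25 °C: -4985.1 kJ/h
Outlet flows (mol/h): A 200.64, B 103.36, H₂O 103.36
Sensible, products 25→166 °C: 8700.5 kJ/h
Q = ΔH = 7302.1 kJ/h = 2.0284 kW
Heat supplied = 121.7 kJ/min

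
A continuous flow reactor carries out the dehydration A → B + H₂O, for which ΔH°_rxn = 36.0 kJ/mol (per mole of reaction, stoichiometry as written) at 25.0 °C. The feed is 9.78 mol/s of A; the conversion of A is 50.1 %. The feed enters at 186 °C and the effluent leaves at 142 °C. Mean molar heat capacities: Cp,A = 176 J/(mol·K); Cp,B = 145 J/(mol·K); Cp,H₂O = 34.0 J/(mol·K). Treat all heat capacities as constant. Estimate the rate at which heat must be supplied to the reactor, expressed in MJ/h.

Extent of reaction ξ = 0.501 × 9.78 = 4.8998 mol/s
Reaction term: ξ·ΔH°_rxn = 4.8998 × 36.0 = 176.39 kJ/s
Sensible, feed 186→25 °C: -277.13 kJ/s
Outlet flows (mol/s): A 4.8802, B 4.8998, H₂O 4.8998
Sensible, products 25→142 °C: 203.11 kJ/s
Q = ΔH = 102.38 kJ/s = 102.38 kW
Heat supplied = 368.55 MJ/h

Q_in = 369 MJ/h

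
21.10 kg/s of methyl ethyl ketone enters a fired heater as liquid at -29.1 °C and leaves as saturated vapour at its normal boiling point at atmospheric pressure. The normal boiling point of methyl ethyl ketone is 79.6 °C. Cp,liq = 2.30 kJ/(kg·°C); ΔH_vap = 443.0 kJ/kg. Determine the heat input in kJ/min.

liquid -29.1→79.6 °C: 250.01 kJ/kg
vaporisation at 79.6 °C: 443 kJ/kg
Δh = 250.01 + 443 = 693.01 kJ/kg
Q = ṁ·Δh = 21.10 kg/s × 693.01 kJ/kg = 14623 kJ/s
|Q| = 14623 kW = 877350 kJ/min

Q = 877000 kJ/min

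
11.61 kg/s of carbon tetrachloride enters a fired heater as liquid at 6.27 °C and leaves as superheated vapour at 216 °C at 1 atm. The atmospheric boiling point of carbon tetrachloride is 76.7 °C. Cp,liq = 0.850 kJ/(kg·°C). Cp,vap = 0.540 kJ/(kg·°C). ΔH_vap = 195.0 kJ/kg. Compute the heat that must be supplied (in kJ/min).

Q = 230000 kJ/min

liquid 6.27→76.7 °C: 59.866 kJ/kg
vaporisation at 76.7 °C: 195 kJ/kg
vapour 76.7→216 °C: 75.222 kJ/kg
Δh = 59.866 + 195 + 75.222 = 330.09 kJ/kg
Q = ṁ·Δh = 11.61 kg/s × 330.09 kJ/kg = 3832.3 kJ/s
|Q| = 3832.3 kW = 229940 kJ/min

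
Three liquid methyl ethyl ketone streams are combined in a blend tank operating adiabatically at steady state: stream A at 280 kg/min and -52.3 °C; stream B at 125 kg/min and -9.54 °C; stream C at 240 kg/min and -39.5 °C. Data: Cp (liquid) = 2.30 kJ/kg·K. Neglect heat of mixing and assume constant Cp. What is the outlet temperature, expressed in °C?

T_out = -39.3 °C

Adiabatic, steady state ⇒ Σ ṁᵢCp,ᵢ(T_out − Tᵢ) = 0
T_out = Σ ṁᵢCp,ᵢTᵢ / Σ ṁᵢCp,ᵢ
      = -58228 / 1483.5 = -39.25 °C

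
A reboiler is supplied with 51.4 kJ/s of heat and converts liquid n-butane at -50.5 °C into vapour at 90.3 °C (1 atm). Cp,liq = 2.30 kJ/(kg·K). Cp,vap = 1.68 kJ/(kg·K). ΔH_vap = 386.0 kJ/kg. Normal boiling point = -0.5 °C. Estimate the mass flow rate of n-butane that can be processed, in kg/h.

Δh = 2.30×(-0.5−-50.5) + 386.0 + 1.68×(90.3−-0.5) = 653.54 kJ/kg
Q = 51.4 kJ/s = 51.4 kJ/s = 185040 kJ/h
ṁ = Q/Δh = 185040 / 653.54 = 283.13 kg/h

ṁ = 283 kg/h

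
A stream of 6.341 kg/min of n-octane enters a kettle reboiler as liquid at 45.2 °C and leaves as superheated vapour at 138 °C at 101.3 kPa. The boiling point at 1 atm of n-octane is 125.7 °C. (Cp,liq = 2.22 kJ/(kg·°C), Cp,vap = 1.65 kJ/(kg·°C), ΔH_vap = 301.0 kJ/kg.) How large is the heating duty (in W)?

liquid 45.2→125.7 °C: 178.71 kJ/kg
vaporisation at 125.7 °C: 301 kJ/kg
vapour 125.7→138 °C: 20.295 kJ/kg
Δh = 178.71 + 301 + 20.295 = 500 kJ/kg
Q = ṁ·Δh = 6.341 kg/min × 500 kJ/kg = 3170.5 kJ/min
|Q| = 52.842 kW = 52842 W

Q = 52800 W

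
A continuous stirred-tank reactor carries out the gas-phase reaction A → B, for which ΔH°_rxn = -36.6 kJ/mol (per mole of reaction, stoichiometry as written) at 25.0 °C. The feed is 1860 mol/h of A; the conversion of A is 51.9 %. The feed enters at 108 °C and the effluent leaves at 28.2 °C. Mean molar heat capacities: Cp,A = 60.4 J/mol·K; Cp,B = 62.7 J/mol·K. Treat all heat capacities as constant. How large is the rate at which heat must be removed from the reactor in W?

Extent of reaction ξ = 0.519 × 1860 = 965.34 mol/h
Reaction term: ξ·ΔH°_rxn = 965.34 × -36.6 = -35331 kJ/h
Sensible, feed 108→25 °C: -9324.6 kJ/h
Outlet flows (mol/h): A 894.66, B 965.34
Sensible, products 25→28.2 °C: 366.61 kJ/h
Q = ΔH = -44289 kJ/h = -12.303 kW
Heat removed = 12303 W

Q_out = 12300 W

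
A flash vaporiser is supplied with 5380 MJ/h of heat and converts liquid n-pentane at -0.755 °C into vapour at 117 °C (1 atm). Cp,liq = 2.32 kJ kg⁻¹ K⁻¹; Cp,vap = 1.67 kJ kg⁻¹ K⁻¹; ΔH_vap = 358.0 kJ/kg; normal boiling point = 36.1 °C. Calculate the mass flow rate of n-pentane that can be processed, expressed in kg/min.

Δh = 2.32×(36.1−-0.755) + 358.0 + 1.67×(117−36.1) = 578.61 kJ/kg
Q = 5380 MJ/h = 1494.4 kJ/s = 89667 kJ/min
ṁ = Q/Δh = 89667 / 578.61 = 154.97 kg/min

ṁ = 155 kg/min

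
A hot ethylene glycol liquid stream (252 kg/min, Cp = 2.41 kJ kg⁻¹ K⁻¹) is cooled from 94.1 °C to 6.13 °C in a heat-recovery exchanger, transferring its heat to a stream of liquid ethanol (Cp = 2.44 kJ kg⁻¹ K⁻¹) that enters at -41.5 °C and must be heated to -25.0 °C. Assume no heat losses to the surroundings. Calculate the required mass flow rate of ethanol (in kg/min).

ṁ_c = 1330 kg/min

Heat released by hot stream: Q = 252 × 2.41 × (94.1 − 6.13) = 53426 kJ/min
Energy balance on cold side (adiabatic exchanger): Q = ṁ_c·Cp_c·(T_c,out − T_c,in)
ṁ_c = 53426 / [2.44 × (-25.0 − -41.5)] = 1327 kg/min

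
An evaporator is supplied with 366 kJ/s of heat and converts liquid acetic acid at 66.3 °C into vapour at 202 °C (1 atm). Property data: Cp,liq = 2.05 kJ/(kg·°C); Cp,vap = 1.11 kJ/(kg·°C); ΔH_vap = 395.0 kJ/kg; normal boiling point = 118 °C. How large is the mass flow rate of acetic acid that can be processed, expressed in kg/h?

ṁ = 2220 kg/h

Δh = 2.05×(118−66.3) + 395.0 + 1.11×(202−118) = 594.23 kJ/kg
Q = 366 kJ/s = 366 kJ/s = 1.3176e+06 kJ/h
ṁ = Q/Δh = 1.3176e+06 / 594.23 = 2217.3 kg/h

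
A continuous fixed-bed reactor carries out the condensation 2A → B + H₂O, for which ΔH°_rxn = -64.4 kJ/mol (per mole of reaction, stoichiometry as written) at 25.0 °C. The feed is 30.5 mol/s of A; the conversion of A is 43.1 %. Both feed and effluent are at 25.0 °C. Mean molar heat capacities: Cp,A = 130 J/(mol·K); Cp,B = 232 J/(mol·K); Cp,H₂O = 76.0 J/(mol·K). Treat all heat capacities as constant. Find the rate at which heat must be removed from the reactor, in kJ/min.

Extent of reaction ξ = 0.431 × 30.5 / 2 = 6.5728 mol/s
Reaction term: ξ·ΔH°_rxn = 6.5728 × -64.4 = -423.29 kJ/s
Q = ΔH = -423.29 kJ/s = -423.29 kW
Heat removed = 25397 kJ/min

Q_out = 25400 kJ/min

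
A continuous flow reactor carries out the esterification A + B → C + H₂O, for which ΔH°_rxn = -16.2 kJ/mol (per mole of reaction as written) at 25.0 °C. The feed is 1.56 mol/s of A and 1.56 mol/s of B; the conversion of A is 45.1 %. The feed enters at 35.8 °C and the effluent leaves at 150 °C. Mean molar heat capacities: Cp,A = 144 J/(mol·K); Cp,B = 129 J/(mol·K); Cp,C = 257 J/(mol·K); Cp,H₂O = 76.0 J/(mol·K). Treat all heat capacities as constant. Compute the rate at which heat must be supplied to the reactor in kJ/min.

Q_in = 2550 kJ/min

Extent of reaction ξ = 0.451 × 1.56 = 0.70356 mol/s
Reaction term: ξ·ΔH°_rxn = 0.70356 × -16.2 = -11.398 kJ/s
Sensible, feed 35.8→25 °C: -4.5995 kJ/s
Outlet flows (mol/s): A 0.85644, B 0.85644, C 0.70356, H₂O 0.70356
Sensible, products 25→150 °C: 58.512 kJ/s
Q = ΔH = 42.515 kJ/s = 42.515 kW
Heat supplied = 2550.9 kJ/min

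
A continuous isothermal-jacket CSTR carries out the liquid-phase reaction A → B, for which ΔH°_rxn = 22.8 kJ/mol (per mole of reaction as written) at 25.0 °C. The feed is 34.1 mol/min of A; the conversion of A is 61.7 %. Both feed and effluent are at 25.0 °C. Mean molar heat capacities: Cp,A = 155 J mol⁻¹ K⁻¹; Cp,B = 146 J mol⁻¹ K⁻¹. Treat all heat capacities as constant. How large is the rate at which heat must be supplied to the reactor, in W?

Extent of reaction ξ = 0.617 × 34.1 = 21.04 mol/min
Reaction term: ξ·ΔH°_rxn = 21.04 × 22.8 = 479.71 kJ/min
Q = ΔH = 479.71 kJ/min = 7.9951 kW
Heat supplied = 7995.1 W

Q_in = 8000 W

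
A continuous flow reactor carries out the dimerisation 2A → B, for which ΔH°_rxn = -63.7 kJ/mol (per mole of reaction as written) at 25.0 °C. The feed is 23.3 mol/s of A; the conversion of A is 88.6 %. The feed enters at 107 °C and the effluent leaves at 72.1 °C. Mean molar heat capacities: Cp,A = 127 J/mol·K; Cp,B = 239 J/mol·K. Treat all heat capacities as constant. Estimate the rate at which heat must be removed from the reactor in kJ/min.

Extent of reaction ξ = 0.886 × 23.3 / 2 = 10.322 mol/s
Reaction term: ξ·ΔH°_rxn = 10.322 × -63.7 = -657.51 kJ/s
Sensible, feed 107→25 °C: -242.65 kJ/s
Outlet flows (mol/s): A 2.6562, B 10.322
Sensible, products 25→72.1 °C: 132.08 kJ/s
Q = ΔH = -768.07 kJ/s = -768.07 kW
Heat removed = 46084 kJ/min

Q_out = 46100 kJ/min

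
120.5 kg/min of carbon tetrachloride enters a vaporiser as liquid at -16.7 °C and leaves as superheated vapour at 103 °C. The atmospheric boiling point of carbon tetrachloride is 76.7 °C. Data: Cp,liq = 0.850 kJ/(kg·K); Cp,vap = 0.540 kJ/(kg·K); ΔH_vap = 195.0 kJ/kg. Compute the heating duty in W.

liquid -16.7→76.7 °C: 79.39 kJ/kg
vaporisation at 76.7 °C: 195 kJ/kg
vapour 76.7→103 °C: 14.202 kJ/kg
Δh = 79.39 + 195 + 14.202 = 288.59 kJ/kg
Q = ṁ·Δh = 120.5 kg/min × 288.59 kJ/kg = 34775 kJ/min
|Q| = 579.59 kW = 579590 W

Q = 580000 W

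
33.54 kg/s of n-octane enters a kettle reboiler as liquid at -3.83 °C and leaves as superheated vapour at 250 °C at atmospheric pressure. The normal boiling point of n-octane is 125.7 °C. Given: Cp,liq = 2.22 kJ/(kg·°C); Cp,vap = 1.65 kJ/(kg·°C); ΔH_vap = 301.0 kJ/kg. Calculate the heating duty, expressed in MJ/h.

Q = 95800 MJ/h

liquid -3.83→125.7 °C: 287.56 kJ/kg
vaporisation at 125.7 °C: 301 kJ/kg
vapour 125.7→250 °C: 205.09 kJ/kg
Δh = 287.56 + 301 + 205.09 = 793.65 kJ/kg
Q = ṁ·Δh = 33.54 kg/s × 793.65 kJ/kg = 26619 kJ/s
|Q| = 26619 kW = 95829 MJ/h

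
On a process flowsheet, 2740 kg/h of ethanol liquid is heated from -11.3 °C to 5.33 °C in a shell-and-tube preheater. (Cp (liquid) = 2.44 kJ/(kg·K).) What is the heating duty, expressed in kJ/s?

Q = 30.9 kJ/s

Q = ṁ·Cp·ΔT = 2740 × 2.44 × (5.33 − -11.3) = 111180 kJ/h
Converting: 111180 / 3600 s = 30.884 kW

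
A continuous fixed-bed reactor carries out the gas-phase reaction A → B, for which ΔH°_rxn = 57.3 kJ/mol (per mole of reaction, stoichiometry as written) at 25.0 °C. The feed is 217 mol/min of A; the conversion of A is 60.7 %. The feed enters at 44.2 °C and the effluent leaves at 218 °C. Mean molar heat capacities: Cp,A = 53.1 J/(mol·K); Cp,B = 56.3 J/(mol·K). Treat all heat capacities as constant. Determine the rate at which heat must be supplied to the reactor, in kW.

Extent of reaction ξ = 0.607 × 217 = 131.72 mol/min
Reaction term: ξ·ΔH°_rxn = 131.72 × 57.3 = 7547.5 kJ/min
Sensible, feed 44.2→25 °C: -221.24 kJ/min
Outlet flows (mol/min): A 85.281, B 131.72
Sensible, products 25→218 °C: 2305.2 kJ/min
Q = ΔH = 9631.5 kJ/min = 160.52 kW
Heat supplied = 160.52 kW

Q_in = 161 kW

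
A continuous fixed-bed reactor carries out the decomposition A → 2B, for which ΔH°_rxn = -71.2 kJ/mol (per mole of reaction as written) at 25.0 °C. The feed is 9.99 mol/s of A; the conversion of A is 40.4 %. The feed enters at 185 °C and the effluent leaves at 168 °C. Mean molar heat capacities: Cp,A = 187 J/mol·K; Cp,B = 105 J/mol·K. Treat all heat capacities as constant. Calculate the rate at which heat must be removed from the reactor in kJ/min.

Extent of reaction ξ = 0.404 × 9.99 = 4.036 mol/s
Reaction term: ξ·ΔH°_rxn = 4.036 × -71.2 = -287.36 kJ/s
Sensible, feed 185→25 °C: -298.9 kJ/s
Outlet flows (mol/s): A 5.954, B 8.0719
Sensible, products 25→168 °C: 280.42 kJ/s
Q = ΔH = -305.84 kJ/s = -305.84 kW
Heat removed = 18351 kJ/min

Q_out = 18400 kJ/min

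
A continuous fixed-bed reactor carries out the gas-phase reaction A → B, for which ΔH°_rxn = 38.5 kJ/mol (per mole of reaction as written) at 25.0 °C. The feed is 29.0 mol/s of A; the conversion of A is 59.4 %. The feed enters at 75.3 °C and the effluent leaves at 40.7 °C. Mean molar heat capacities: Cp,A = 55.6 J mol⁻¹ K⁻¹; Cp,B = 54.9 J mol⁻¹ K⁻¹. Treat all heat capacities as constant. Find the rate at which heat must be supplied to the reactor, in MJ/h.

Q_in = 2190 MJ/h

Extent of reaction ξ = 0.594 × 29.0 = 17.226 mol/s
Reaction term: ξ·ΔH°_rxn = 17.226 × 38.5 = 663.2 kJ/s
Sensible, feed 75.3→25 °C: -81.104 kJ/s
Outlet flows (mol/s): A 11.774, B 17.226
Sensible, products 25→40.7 °C: 25.125 kJ/s
Q = ΔH = 607.22 kJ/s = 607.22 kW
Heat supplied = 2186 MJ/h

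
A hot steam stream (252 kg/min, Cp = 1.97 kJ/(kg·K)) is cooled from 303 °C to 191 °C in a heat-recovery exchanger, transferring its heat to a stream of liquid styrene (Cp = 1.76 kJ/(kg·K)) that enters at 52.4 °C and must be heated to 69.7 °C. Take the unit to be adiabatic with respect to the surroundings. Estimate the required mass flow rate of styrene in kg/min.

ṁ_c = 1830 kg/min

Heat released by hot stream: Q = 252 × 1.97 × (303 − 191) = 55601 kJ/min
Energy balance on cold side (adiabatic exchanger): Q = ṁ_c·Cp_c·(T_c,out − T_c,in)
ṁ_c = 55601 / [1.76 × (69.7 − 52.4)] = 1826.1 kg/min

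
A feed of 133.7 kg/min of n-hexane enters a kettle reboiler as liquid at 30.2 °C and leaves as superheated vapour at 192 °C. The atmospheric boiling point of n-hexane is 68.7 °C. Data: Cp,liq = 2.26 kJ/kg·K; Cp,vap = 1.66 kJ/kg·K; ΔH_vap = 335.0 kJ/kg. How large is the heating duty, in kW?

liquid 30.2→68.7 °C: 87.01 kJ/kg
vaporisation at 68.7 °C: 335 kJ/kg
vapour 68.7→192 °C: 204.68 kJ/kg
Δh = 87.01 + 335 + 204.68 = 626.69 kJ/kg
Q = ṁ·Δh = 133.7 kg/min × 626.69 kJ/kg = 83788 kJ/min
|Q| = 1396.5 kW

Q = 1400 kW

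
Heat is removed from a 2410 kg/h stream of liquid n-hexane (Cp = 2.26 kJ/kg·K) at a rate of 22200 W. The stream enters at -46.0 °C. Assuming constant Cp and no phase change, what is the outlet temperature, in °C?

Q = 22200 W = 79920 kJ/h
ΔT = Q/(ṁ·Cp) = 79920/(2410×2.26) = 14.673 K
T_out = -46.0 − 14.673 = -60.673 °C

T_out = -60.7 °C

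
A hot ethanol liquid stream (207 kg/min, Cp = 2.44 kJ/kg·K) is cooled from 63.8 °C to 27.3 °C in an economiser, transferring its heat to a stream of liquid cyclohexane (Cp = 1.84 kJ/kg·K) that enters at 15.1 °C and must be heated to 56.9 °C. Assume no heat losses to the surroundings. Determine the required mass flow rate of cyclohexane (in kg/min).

Heat released by hot stream: Q = 207 × 2.44 × (63.8 − 27.3) = 18435 kJ/min
Energy balance on cold side (adiabatic exchanger): Q = ṁ_c·Cp_c·(T_c,out − T_c,in)
ṁ_c = 18435 / [1.84 × (56.9 − 15.1)] = 239.69 kg/min

ṁ_c = 240 kg/min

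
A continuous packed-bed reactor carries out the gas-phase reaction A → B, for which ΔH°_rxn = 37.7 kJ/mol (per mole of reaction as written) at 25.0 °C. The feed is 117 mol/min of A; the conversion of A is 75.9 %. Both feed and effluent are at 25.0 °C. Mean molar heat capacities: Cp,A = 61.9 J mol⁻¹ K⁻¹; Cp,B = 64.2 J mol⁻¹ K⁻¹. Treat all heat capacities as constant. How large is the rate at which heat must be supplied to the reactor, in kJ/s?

Q_in = 55.8 kJ/s

Extent of reaction ξ = 0.759 × 117 = 88.803 mol/min
Reaction term: ξ·ΔH°_rxn = 88.803 × 37.7 = 3347.9 kJ/min
Q = ΔH = 3347.9 kJ/min = 55.798 kW
Heat supplied = 55.798 kJ/s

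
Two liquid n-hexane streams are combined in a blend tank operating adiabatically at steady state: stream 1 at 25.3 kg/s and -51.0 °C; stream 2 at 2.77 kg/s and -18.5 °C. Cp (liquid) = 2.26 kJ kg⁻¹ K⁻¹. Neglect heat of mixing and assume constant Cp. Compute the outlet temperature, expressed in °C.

T_out = -47.8 °C

No heat crosses the boundary, so H_out = H_in.
Σ ṁᵢCp,ᵢTᵢ = 25.3×2.26×-51.0 + 2.77×2.26×-18.5 = -3031.9
Σ ṁᵢCp,ᵢ = 25.3×2.26 + 2.77×2.26 = 63.438
T_out = -3031.9 / 63.438 = -47.793 °C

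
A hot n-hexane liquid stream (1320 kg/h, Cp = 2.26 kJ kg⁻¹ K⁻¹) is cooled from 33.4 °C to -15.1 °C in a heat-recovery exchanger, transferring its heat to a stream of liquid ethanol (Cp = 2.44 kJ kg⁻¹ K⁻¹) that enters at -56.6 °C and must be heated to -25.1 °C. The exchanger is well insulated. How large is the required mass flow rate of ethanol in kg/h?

ṁ_c = 1880 kg/h

Heat released by hot stream: Q = 1320 × 2.26 × (33.4 − -15.1) = 144690 kJ/h
Energy balance on cold side (adiabatic exchanger): Q = ṁ_c·Cp_c·(T_c,out − T_c,in)
ṁ_c = 144690 / [2.44 × (-25.1 − -56.6)] = 1882.5 kg/h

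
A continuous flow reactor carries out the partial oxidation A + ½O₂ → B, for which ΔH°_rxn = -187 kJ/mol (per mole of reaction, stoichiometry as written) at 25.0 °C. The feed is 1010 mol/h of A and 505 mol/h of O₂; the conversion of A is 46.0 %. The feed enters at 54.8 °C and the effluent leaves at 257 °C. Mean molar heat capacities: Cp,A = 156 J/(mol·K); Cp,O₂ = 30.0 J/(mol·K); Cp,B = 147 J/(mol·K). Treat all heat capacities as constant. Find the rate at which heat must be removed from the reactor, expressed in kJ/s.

Extent of reaction ξ = 0.460 × 1010 = 464.6 mol/h
Reaction term: ξ·ΔH°_rxn = 464.6 × -187 = -86880 kJ/h
Sensible, feed 54.8→25 °C: -5146.8 kJ/h
Outlet flows (mol/h): A 545.4, O₂ 272.7, B 464.6
Sensible, products 25→257 °C: 37482 kJ/h
Q = ΔH = -54545 kJ/h = -15.151 kW
Heat removed = 15.151 kJ/s

Q_out = 15.2 kJ/s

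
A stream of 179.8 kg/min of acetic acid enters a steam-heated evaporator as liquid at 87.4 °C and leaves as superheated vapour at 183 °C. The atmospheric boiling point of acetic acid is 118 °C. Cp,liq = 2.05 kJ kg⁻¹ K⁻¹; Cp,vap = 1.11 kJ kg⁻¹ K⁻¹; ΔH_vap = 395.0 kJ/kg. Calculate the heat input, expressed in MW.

Q = 1.59 MW

liquid 87.4→118 °C: 62.73 kJ/kg
vaporisation at 118 °C: 395 kJ/kg
vapour 118→183 °C: 72.15 kJ/kg
Δh = 62.73 + 395 + 72.15 = 529.88 kJ/kg
Q = ṁ·Δh = 179.8 kg/min × 529.88 kJ/kg = 95272 kJ/min
|Q| = 1587.9 kW = 1.5879 MW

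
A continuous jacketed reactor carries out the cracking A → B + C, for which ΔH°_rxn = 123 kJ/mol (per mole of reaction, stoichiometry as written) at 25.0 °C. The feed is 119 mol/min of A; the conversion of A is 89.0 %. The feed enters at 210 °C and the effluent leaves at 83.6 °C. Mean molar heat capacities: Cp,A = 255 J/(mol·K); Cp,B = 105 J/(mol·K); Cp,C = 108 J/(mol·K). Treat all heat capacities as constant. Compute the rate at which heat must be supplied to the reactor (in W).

Extent of reaction ξ = 0.890 × 119 = 105.91 mol/min
Reaction term: ξ·ΔH°_rxn = 105.91 × 123 = 13027 kJ/min
Sensible, feed 210→25 °C: -5613.8 kJ/min
Outlet flows (mol/min): A 13.09, B 105.91, C 105.91
Sensible, products 25→83.6 °C: 1517.6 kJ/min
Q = ΔH = 8930.7 kJ/min = 148.84 kW
Heat supplied = 148840 W

Q_in = 149000 W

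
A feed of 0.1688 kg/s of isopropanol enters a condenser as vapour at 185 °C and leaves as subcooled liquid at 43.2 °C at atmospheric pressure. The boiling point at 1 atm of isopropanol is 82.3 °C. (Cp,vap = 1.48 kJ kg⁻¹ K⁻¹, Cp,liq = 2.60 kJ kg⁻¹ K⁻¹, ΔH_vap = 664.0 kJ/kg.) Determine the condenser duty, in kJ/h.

vapour 185→82.3 °C: -152 kJ/kg
condensation at 82.3 °C: -664 kJ/kg
liquid 82.3→43.2 °C: -101.66 kJ/kg
Δh = -152 + -664 + -101.66 = -917.66 kJ/kg
Q = ṁ·Δh = 0.1688 kg/s × -917.66 kJ/kg = -154.9 kJ/s
|Q| = 154.9 kW = 557640 kJ/h

Q_c = 558000 kJ/h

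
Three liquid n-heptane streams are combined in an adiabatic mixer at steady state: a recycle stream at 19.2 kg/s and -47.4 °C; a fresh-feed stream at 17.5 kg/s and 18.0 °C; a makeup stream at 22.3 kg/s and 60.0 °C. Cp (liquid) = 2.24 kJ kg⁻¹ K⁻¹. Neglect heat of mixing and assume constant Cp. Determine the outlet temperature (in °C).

No heat crosses the boundary, so H_out = H_in.
T_out = Σ ṁᵢCp,ᵢTᵢ / Σ ṁᵢCp,ᵢ
      = 1664.1 / 132.16 = 12.592 °C

T_out = 12.6 °C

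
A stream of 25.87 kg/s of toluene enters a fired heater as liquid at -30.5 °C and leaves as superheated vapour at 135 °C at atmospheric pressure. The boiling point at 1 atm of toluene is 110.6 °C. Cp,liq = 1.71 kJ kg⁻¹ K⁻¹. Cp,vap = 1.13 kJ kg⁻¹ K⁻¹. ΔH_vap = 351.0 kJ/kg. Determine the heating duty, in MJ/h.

liquid -30.5→110.6 °C: 241.28 kJ/kg
vaporisation at 110.6 °C: 351 kJ/kg
vapour 110.6→135 °C: 27.572 kJ/kg
Δh = 241.28 + 351 + 27.572 = 619.85 kJ/kg
Q = ṁ·Δh = 25.87 kg/s × 619.85 kJ/kg = 16036 kJ/s
|Q| = 16036 kW = 57728 MJ/h

Q = 57700 MJ/h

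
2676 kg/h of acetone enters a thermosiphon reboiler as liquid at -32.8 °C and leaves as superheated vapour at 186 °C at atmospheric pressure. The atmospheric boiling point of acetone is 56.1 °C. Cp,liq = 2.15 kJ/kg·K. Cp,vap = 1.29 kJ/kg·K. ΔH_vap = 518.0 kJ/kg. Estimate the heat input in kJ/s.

liquid -32.8→56.1 °C: 191.13 kJ/kg
vaporisation at 56.1 °C: 518 kJ/kg
vapour 56.1→186 °C: 167.57 kJ/kg
Δh = 191.13 + 518 + 167.57 = 876.71 kJ/kg
Q = ṁ·Δh = 2676 kg/h × 876.71 kJ/kg = 2.3461e+06 kJ/h
|Q| = 651.68 kW

Q = 652 kJ/s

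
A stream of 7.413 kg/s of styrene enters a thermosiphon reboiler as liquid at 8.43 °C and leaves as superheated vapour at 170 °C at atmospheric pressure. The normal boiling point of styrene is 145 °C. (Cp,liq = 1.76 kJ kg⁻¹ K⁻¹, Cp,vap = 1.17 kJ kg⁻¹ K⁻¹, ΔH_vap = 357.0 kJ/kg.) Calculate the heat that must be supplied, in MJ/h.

Q = 16700 MJ/h

liquid 8.43→145 °C: 240.36 kJ/kg
vaporisation at 145 °C: 357 kJ/kg
vapour 145→170 °C: 29.25 kJ/kg
Δh = 240.36 + 357 + 29.25 = 626.61 kJ/kg
Q = ṁ·Δh = 7.413 kg/s × 626.61 kJ/kg = 4645.1 kJ/s
|Q| = 4645.1 kW = 16722 MJ/h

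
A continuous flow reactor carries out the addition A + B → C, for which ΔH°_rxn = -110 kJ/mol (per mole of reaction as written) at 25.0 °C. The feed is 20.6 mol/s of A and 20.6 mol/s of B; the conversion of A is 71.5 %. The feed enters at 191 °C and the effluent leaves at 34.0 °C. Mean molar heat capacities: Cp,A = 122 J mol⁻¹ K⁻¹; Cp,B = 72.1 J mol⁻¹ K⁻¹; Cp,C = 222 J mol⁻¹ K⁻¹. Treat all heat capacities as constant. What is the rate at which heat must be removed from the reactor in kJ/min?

Extent of reaction ξ = 0.715 × 20.6 = 14.729 mol/s
Reaction term: ξ·ΔH°_rxn = 14.729 × -110 = -1620.2 kJ/s
Sensible, feed 191→25 °C: -663.74 kJ/s
Outlet flows (mol/s): A 5.871, B 5.871, C 14.729
Sensible, products 25→34.0 °C: 39.685 kJ/s
Q = ΔH = -2244.2 kJ/s = -2244.2 kW
Heat removed = 134650 kJ/min

Q_out = 135000 kJ/min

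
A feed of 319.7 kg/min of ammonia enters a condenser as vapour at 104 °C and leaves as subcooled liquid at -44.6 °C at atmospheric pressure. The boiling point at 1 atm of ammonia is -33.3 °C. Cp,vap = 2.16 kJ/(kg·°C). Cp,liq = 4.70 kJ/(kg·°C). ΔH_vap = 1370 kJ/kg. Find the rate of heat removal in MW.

vapour 104→-33.3 °C: -296.57 kJ/kg
condensation at -33.3 °C: -1370 kJ/kg
liquid -33.3→-44.6 °C: -53.11 kJ/kg
Δh = -296.57 + -1370 + -53.11 = -1719.7 kJ/kg
Q = ṁ·Δh = 319.7 kg/min × -1719.7 kJ/kg = -549780 kJ/min
|Q| = 9163 kW = 9.163 MW

Q_c = 9.16 MW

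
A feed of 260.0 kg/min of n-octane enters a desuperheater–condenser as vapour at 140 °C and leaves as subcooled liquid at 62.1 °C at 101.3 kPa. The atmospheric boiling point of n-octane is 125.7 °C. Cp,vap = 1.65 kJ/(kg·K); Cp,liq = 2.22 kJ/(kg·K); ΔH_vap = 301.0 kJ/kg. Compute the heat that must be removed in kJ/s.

vapour 140→125.7 °C: -23.595 kJ/kg
condensation at 125.7 °C: -301 kJ/kg
liquid 125.7→62.1 °C: -141.19 kJ/kg
Δh = -23.595 + -301 + -141.19 = -465.79 kJ/kg
Q = ṁ·Δh = 260.0 kg/min × -465.79 kJ/kg = -121100 kJ/min
|Q| = 2018.4 kW

Q_c = 2020 kJ/s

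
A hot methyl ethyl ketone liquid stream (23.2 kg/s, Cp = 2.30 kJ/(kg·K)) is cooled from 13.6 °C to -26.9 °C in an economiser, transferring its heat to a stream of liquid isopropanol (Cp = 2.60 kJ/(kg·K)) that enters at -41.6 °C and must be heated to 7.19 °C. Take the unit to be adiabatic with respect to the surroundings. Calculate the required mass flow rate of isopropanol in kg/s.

Heat released by hot stream: Q = 23.2 × 2.30 × (13.6 − -26.9) = 2161.1 kJ/s
Energy balance on cold side (adiabatic exchanger): Q = ṁ_c·Cp_c·(T_c,out − T_c,in)
ṁ_c = 2161.1 / [2.60 × (7.19 − -41.6)] = 17.036 kg/s

ṁ_c = 17.0 kg/s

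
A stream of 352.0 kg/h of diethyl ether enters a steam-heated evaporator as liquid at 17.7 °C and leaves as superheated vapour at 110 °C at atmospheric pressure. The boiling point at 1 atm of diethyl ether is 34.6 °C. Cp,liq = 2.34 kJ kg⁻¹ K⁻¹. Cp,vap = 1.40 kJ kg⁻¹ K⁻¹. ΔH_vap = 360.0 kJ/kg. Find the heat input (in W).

Q = 49400 W

liquid 17.7→34.6 °C: 39.546 kJ/kg
vaporisation at 34.6 °C: 360 kJ/kg
vapour 34.6→110 °C: 105.56 kJ/kg
Δh = 39.546 + 360 + 105.56 = 505.11 kJ/kg
Q = ṁ·Δh = 352.0 kg/h × 505.11 kJ/kg = 177800 kJ/h
|Q| = 49.388 kW = 49388 W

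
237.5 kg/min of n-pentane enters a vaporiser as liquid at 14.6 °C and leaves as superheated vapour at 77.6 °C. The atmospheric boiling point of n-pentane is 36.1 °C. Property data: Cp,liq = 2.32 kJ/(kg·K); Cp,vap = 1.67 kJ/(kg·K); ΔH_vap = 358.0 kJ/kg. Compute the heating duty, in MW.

Q = 1.89 MW

liquid 14.6→36.1 °C: 49.88 kJ/kg
vaporisation at 36.1 °C: 358 kJ/kg
vapour 36.1→77.6 °C: 69.305 kJ/kg
Δh = 49.88 + 358 + 69.305 = 477.18 kJ/kg
Q = ṁ·Δh = 237.5 kg/min × 477.18 kJ/kg = 113330 kJ/min
|Q| = 1888.9 kW = 1.8889 MW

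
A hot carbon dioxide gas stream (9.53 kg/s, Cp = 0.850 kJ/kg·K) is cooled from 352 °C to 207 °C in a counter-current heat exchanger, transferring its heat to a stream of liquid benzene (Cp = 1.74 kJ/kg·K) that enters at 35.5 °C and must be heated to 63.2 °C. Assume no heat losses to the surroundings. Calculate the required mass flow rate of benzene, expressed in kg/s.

Heat released by hot stream: Q = 9.53 × 0.850 × (352 − 207) = 1174.6 kJ/s
Energy balance on cold side (adiabatic exchanger): Q = ṁ_c·Cp_c·(T_c,out − T_c,in)
ṁ_c = 1174.6 / [1.74 × (63.2 − 35.5)] = 24.37 kg/s

ṁ_c = 24.4 kg/s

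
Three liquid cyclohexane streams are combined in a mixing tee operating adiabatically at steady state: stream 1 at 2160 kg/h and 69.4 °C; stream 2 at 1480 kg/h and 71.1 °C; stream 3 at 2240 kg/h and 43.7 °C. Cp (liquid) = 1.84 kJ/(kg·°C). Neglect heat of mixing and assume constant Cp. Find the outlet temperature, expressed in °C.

Adiabatic, steady state ⇒ Σ ṁᵢCp,ᵢ(T_out − Tᵢ) = 0
Σ ṁᵢCp,ᵢTᵢ = 2160×1.84×69.4 + 1480×1.84×71.1 + 2240×1.84×43.7 = 649560
Σ ṁᵢCp,ᵢ = 2160×1.84 + 1480×1.84 + 2240×1.84 = 10819
T_out = 649560 / 10819 = 60.037 °C

T_out = 60.0 °C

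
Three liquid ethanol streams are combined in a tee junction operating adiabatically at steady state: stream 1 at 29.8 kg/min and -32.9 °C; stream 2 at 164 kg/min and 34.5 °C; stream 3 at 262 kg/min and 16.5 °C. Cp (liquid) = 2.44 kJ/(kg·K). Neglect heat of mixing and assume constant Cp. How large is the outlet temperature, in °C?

T_out = 19.7 °C

No heat crosses the boundary, so H_out = H_in.
T_out = Σ ṁᵢCp,ᵢTᵢ / Σ ṁᵢCp,ᵢ
      = 21961 / 1112.2 = 19.747 °C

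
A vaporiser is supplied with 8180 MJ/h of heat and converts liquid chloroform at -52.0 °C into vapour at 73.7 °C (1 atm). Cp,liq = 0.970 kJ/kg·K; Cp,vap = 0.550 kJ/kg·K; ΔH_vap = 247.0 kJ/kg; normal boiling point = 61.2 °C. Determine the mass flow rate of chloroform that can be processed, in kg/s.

ṁ = 6.25 kg/s

Δh = 0.970×(61.2−-52.0) + 247.0 + 0.550×(73.7−61.2) = 363.68 kJ/kg
Q = 8180 MJ/h = 2272.2 kJ/s = 2272.2 kJ/s
ṁ = Q/Δh = 2272.2 / 363.68 = 6.2479 kg/s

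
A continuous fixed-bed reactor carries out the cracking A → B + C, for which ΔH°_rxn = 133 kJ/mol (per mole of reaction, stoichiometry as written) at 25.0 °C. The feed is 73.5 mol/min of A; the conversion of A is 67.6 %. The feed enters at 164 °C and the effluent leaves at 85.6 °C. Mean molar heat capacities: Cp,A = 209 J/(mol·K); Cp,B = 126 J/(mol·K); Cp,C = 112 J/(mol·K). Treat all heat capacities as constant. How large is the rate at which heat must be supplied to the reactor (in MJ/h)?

Extent of reaction ξ = 0.676 × 73.5 = 49.686 mol/min
Reaction term: ξ·ΔH°_rxn = 49.686 × 133 = 6608.2 kJ/min
Sensible, feed 164→25 °C: -2135.2 kJ/min
Outlet flows (mol/min): A 23.814, B 49.686, C 49.686
Sensible, products 25→85.6 °C: 1018.2 kJ/min
Q = ΔH = 5491.2 kJ/min = 91.52 kW
Heat supplied = 329.47 MJ/h

Q_in = 329 MJ/h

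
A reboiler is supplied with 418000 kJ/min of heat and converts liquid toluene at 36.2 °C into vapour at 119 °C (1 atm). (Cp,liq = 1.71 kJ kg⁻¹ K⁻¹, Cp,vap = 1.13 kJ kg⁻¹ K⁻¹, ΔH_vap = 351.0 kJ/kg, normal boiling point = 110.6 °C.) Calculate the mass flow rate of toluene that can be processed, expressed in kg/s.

ṁ = 14.3 kg/s

Δh = 1.71×(110.6−36.2) + 351.0 + 1.13×(119−110.6) = 487.72 kJ/kg
Q = 418000 kJ/min = 6966.7 kJ/s = 6966.7 kJ/s
ṁ = Q/Δh = 6966.7 / 487.72 = 14.284 kg/s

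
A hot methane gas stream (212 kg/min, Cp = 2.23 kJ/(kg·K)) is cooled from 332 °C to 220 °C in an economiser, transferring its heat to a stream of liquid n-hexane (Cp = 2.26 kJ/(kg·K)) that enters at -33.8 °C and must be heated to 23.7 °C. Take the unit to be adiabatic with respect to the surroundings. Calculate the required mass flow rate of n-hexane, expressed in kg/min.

ṁ_c = 407 kg/min

Heat released by hot stream: Q = 212 × 2.23 × (332 − 220) = 52949 kJ/min
Energy balance on cold side (adiabatic exchanger): Q = ṁ_c·Cp_c·(T_c,out − T_c,in)
ṁ_c = 52949 / [2.26 × (23.7 − -33.8)] = 407.46 kg/min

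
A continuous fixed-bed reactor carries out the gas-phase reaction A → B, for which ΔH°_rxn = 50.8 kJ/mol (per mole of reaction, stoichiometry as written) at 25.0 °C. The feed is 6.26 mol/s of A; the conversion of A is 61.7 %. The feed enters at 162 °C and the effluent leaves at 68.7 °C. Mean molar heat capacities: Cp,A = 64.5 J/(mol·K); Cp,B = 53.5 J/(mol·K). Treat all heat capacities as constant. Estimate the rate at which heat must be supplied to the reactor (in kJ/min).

Extent of reaction ξ = 0.617 × 6.26 = 3.8624 mol/s
Reaction term: ξ·ΔH°_rxn = 3.8624 × 50.8 = 196.21 kJ/s
Sensible, feed 162→25 °C: -55.316 kJ/s
Outlet flows (mol/s): A 2.3976, B 3.8624
Sensible, products 25→68.7 °C: 15.788 kJ/s
Q = ΔH = 156.68 kJ/s = 156.68 kW
Heat supplied = 9401 kJ/min

Q_in = 9400 kJ/min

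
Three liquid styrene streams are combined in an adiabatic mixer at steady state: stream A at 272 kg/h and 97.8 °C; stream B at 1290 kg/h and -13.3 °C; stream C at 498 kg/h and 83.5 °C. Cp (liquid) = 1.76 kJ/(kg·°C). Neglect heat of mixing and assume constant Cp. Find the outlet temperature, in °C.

Adiabatic, steady state ⇒ Σ ṁᵢCp,ᵢ(T_out − Tᵢ) = 0
T_out = Σ ṁᵢCp,ᵢTᵢ / Σ ṁᵢCp,ᵢ
      = 89809 / 3625.6 = 24.771 °C

T_out = 24.8 °C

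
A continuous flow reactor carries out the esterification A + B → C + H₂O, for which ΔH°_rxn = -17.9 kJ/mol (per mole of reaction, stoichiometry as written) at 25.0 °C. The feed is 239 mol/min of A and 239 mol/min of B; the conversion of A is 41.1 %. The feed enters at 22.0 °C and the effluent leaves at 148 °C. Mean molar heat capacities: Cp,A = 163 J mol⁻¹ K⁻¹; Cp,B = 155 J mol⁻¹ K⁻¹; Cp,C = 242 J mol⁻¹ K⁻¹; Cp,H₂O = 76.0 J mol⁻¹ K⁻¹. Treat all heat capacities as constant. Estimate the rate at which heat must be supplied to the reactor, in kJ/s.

Extent of reaction ξ = 0.411 × 239 = 98.229 mol/min
Reaction term: ξ·ΔH°_rxn = 98.229 × -17.9 = -1758.3 kJ/min
Sensible, feed 22.0→25 °C: 228.01 kJ/min
Outlet flows (mol/min): A 140.77, B 140.77, C 98.229, H₂O 98.229
Sensible, products 25→148 °C: 9348.2 kJ/min
Q = ΔH = 7818 kJ/min = 130.3 kW
Heat supplied = 130.3 kJ/s

Q_in = 130 kJ/s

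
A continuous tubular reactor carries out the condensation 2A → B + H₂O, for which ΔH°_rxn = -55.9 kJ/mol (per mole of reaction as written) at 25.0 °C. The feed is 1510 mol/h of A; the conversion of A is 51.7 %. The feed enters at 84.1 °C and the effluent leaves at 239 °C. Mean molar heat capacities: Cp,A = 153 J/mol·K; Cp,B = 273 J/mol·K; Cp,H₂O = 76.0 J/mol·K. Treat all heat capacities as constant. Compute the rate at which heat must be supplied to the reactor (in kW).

Extent of reaction ξ = 0.517 × 1510 / 2 = 390.34 mol/h
Reaction term: ξ·ΔH°_rxn = 390.34 × -55.9 = -21820 kJ/h
Sensible, feed 84.1→25 °C: -13654 kJ/h
Outlet flows (mol/h): A 729.33, B 390.34, H₂O 390.34
Sensible, products 25→239 °C: 53032 kJ/h
Q = ΔH = 17559 kJ/h = 4.8774 kW
Heat supplied = 4.8774 kW

Q_in = 4.88 kW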